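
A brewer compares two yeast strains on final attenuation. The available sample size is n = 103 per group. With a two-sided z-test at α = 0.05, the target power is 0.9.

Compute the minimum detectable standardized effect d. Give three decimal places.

Required noncentrality: δ = z_{0.025} + z_{0.10} = 1.960 + 1.282 = 3.242.
(The second rejection-region term Φ(−δ − z_{α/2}) is negligible and dropped.)
δ = d·√(n/2) ⇒ d = δ/√(n/2) = 3.242/√(103/2) = 0.4517.

d ≈ 0.452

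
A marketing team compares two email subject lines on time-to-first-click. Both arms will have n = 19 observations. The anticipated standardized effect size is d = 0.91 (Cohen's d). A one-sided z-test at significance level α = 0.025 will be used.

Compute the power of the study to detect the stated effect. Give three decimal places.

Noncentrality parameter: δ = d·√(n/2) = 0.91 × √(19/2) = 2.8048
Critical value for a one-sided test at α = 0.025: z_α = 1.960.
Power = P(Z > 1.960 − δ) = Φ(0.845) = 0.8009.

Power ≈ 0.801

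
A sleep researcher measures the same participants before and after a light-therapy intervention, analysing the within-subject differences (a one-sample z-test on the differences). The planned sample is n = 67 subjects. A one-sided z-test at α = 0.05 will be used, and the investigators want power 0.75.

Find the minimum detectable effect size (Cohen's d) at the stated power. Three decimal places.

d ≈ 0.283

Need Φ(δ − 1.645) = 0.75, so δ = 1.645 + 0.674 = 2.319.
δ = d·√n ⇒ d = δ/√n = 2.319/√67 = 0.2834.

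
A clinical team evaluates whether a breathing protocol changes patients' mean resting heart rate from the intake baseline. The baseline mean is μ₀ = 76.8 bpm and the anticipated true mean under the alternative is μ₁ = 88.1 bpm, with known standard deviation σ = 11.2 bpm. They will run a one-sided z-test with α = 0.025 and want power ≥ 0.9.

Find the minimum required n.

Standardized effect: d = |μ₁ − μ₀| / σ = |88.1 − 76.8| / 11.2 = 1.0089
For power 0.9 need Φ(δ − z_{0.025}) = 0.9, so δ = z_{0.025} + z_{0.10} = 1.960 + 1.282 = 3.242.
δ = d·√n ⇒ n = (δ/d)² = (3.242 / 1.0089)² = 10.32.
Round up to the next whole unit.

n = 11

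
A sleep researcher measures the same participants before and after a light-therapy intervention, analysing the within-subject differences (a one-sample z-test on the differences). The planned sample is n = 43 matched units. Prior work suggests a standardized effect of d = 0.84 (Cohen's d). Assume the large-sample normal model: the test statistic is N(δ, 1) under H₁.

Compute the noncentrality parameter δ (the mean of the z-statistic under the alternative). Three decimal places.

δ ≈ 5.508

δ = d·√n = 0.84 × √43 = 5.5082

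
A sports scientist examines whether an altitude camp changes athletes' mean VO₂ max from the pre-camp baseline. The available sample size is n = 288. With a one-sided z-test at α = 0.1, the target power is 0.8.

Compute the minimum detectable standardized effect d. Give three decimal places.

d ≈ 0.125

Required noncentrality: δ = z_{0.1} + z_{0.20} = 1.282 + 0.842 = 2.123.
δ = d·√n ⇒ d = δ/√n = 2.123/√288 = 0.1251.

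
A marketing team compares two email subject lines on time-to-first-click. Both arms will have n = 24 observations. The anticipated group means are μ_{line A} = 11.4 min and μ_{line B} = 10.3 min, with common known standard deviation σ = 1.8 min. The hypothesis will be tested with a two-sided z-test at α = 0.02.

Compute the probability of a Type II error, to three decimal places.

Standardized effect: d = |μ_{line A} − μ_{line B}| / σ = |11.4 − 10.3| / 1.8 = 0.6111
Noncentrality parameter: δ = d·√(n/2) = 0.6111 × √(24/2) = 2.1170
Critical value for a two-sided test at α = 0.02: z_{α/2} = 2.326.
Power = Φ(δ − 2.326) + Φ(−δ − 2.326) = Φ(-0.209) + Φ(-4.443) = 0.4171 + 0.0000 = 0.4171.
Type II error: β = 1 − power = 1 − 0.4171 = 0.5829.

β ≈ 0.583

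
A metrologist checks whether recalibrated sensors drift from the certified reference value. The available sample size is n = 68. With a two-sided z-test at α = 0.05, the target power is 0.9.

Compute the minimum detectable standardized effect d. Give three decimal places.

d ≈ 0.393

Required noncentrality: δ = z_{0.025} + z_{0.10} = 1.960 + 1.282 = 3.242.
(The second rejection-region term Φ(−δ − z_{α/2}) is negligible and dropped.)
δ = d·√n ⇒ d = δ/√n = 3.242/√68 = 0.3931.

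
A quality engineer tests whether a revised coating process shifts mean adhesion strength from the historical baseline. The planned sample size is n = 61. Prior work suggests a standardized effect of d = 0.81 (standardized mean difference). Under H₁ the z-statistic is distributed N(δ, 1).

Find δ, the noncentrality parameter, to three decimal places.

δ = d·√n = 0.81 × √61 = 6.3263

δ ≈ 6.326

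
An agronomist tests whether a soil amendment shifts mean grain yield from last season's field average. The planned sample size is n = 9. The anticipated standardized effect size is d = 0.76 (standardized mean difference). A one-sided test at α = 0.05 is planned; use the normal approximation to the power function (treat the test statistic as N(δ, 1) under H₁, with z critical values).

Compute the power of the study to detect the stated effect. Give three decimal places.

Noncentrality parameter: δ = d·√n = 0.76 × √9 = 2.2800
One-sided α = 0.05 → critical value z_{0.05} = 1.645.
Power = Φ(δ − 1.645) = Φ(0.635) = 0.7373.

Power ≈ 0.737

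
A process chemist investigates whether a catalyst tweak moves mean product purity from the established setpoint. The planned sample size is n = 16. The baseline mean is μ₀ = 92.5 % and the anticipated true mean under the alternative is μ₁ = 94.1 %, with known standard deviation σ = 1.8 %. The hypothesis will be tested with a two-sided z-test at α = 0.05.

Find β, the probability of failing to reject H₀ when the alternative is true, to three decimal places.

Standardized effect: d = |μ₁ − μ₀| / σ = |94.1 − 92.5| / 1.8 = 0.8889
Noncentrality parameter: δ = d·√n = 0.8889 × √16 = 3.5556
Critical value for a two-sided test at α = 0.05: z_{α/2} = 1.960.
Power = Φ(δ − 1.960) + Φ(−δ − 1.960) = Φ(1.596) + Φ(-5.516) = 0.9447 + 0.0000 = 0.9447.
Type II error: β = 1 − power = 1 − 0.9447 = 0.0553.

β ≈ 0.055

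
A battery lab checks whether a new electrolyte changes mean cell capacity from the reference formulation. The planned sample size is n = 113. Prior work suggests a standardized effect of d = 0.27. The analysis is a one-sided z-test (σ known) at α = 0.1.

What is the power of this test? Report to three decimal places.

Noncentrality parameter: δ = d·√n = 0.27 × √113 = 2.8701
One-sided α = 0.1 → critical value z_{0.1} = 1.282.
Power = P(Z > 1.282 − δ) = Φ(1.589) = 0.9439.

Power ≈ 0.944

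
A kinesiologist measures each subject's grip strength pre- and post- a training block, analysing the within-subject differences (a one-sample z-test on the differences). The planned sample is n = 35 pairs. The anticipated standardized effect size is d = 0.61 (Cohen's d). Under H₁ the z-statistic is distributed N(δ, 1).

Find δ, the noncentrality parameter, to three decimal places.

δ ≈ 3.609

δ = d·√n = 0.61 × √35 = 3.6088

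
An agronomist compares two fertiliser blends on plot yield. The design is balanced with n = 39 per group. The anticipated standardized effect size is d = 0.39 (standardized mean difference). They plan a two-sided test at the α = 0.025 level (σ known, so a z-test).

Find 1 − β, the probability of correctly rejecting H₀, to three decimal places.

Noncentrality parameter: δ = d·√(n/2) = 0.39 × √(39/2) = 1.7222
Critical value for a two-sided test at α = 0.025: z_{α/2} = 2.241.
Power = Φ(δ − 2.241) + Φ(−δ − 2.241) = Φ(-0.519) + Φ(-3.964) = 0.3018 + 0.0000 = 0.3018.

Power ≈ 0.302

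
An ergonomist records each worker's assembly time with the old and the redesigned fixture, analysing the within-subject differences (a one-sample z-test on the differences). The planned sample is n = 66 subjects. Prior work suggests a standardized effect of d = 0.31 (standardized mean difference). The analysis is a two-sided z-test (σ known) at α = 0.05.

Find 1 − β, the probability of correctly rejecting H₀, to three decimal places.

Power ≈ 0.712

Noncentrality parameter: δ = d·√n = 0.31 × √66 = 2.5185
Critical value for a two-sided test at α = 0.05: z_{α/2} = 1.960.
Power = Φ(δ − 1.960) + Φ(−δ − 1.960) = Φ(0.558) + Φ(-4.478) = 0.7117 + 0.0000 = 0.7117.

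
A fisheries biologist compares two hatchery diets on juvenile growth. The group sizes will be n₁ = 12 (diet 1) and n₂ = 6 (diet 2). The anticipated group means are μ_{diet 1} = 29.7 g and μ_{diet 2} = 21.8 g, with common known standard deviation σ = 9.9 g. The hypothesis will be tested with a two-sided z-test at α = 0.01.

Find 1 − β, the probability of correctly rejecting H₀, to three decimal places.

Standardized effect: d = |μ_{diet 1} − μ_{diet 2}| / σ = |29.7 − 21.8| / 9.9 = 0.7980
Noncentrality parameter: δ = d / √(1/n₁ + 1/n₂) = 0.7980 / √(1/12 + 1/6) = 1.5960
Critical value for a two-sided test at α = 0.01: z_{α/2} = 2.576.
Power = Φ(δ − 2.576) + Φ(−δ − 2.576) = Φ(-0.980) + Φ(-4.172) = 0.1636 + 0.0000 = 0.1636.

Power ≈ 0.164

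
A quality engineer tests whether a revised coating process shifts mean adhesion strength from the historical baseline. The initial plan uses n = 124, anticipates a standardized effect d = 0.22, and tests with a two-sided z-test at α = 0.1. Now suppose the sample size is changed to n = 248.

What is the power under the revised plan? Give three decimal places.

Power ≈ 0.966

With n = 248: δ = d·√n = 0.22 × √248 = 3.4646. Critical value z_{0.05} = 1.645.
Revised power = Φ(δ − 1.645) + Φ(−δ − 1.645) = Φ(1.820) + Φ(-5.109) = 0.9656 + 0.0000 = 0.9656.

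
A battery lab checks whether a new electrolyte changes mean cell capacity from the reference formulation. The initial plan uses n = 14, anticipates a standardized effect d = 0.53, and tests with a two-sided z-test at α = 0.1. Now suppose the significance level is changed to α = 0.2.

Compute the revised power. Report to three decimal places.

δ = d·√n = 0.53 × √14 = 1.9831 (unchanged). New critical value: z_{0.1} = 1.282.
Revised power = Φ(δ − 1.282) + Φ(−δ − 1.282) = Φ(0.702) + Φ(-3.265) = 0.7585 + 0.0005 = 0.7591.

Power ≈ 0.759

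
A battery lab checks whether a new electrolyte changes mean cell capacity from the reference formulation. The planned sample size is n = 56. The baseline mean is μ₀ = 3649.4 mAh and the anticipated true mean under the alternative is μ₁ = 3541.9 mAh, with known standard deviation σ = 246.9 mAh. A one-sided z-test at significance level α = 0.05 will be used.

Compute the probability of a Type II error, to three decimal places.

β ≈ 0.053

Standardized effect: d = |μ₁ − μ₀| / σ = |3541.9 − 3649.4| / 246.9 = 0.4354
Noncentrality parameter: δ = d·√n = 0.4354 × √56 = 3.2582
Critical value for a one-sided test at α = 0.05: z_α = 1.645.
Power = P(Z > 1.645 − δ) = Φ(1.613) = 0.9467.
Type II error: β = 1 − power = 1 − 0.9467 = 0.0533.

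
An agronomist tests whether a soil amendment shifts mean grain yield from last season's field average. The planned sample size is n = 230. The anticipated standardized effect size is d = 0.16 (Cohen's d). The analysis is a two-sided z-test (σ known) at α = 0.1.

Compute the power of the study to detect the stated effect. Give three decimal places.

Noncentrality parameter: δ = d·√n = 0.16 × √230 = 2.4265
Critical value for a two-sided test at α = 0.1: z_{α/2} = 1.645.
Power = Φ(δ − 1.645) + Φ(−δ − 1.645) = Φ(0.782) + Φ(-4.071) = 0.7828 + 0.0000 = 0.7828.

Power ≈ 0.783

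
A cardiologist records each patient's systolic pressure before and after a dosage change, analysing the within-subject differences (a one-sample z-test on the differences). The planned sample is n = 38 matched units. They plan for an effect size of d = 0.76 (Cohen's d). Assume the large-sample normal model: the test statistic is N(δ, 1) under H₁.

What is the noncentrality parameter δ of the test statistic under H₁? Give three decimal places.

The noncentrality parameter scales effect size by the design's sample-size factor: δ = d·√n = 0.76 × √38 = 4.6850

δ ≈ 4.685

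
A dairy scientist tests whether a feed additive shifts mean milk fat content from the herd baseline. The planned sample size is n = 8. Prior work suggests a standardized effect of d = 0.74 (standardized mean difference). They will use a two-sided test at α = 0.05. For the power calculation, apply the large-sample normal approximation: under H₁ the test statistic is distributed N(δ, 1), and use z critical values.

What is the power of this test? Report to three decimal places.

Power ≈ 0.553

Noncentrality parameter: δ = d·√n = 0.74 × √8 = 2.0930
Two-sided α = 0.05 → critical value z_{0.025} = 1.960.
Power = Φ(δ − 1.960) + Φ(−δ − 1.960) = Φ(0.133) + Φ(-4.053) = 0.5529 + 0.0000 = 0.5530.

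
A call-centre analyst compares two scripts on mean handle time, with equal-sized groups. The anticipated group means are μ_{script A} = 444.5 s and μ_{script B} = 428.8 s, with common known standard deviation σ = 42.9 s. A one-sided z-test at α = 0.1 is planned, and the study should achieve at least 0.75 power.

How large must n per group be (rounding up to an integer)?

Standardized effect: d = |μ_{script A} − μ_{script B}| / σ = |444.5 − 428.8| / 42.9 = 0.3660
For power 0.75 need Φ(δ − z_{0.1}) = 0.75, so δ = z_{0.1} + z_{0.25} = 1.282 + 0.674 = 1.956.
δ = d·√(n/2) ⇒ n = 2(δ/d)² = 2 × (1.956 / 0.3660)² = 57.13.
Rounding up, n = 58 per group.

n = 58 per group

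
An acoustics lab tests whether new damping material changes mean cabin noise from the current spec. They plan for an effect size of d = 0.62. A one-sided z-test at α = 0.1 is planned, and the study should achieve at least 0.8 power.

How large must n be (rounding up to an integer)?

n = 12

For power 0.8 need Φ(δ − z_{0.1}) = 0.8, so δ = z_{0.1} + z_{0.20} = 1.282 + 0.842 = 2.123.
δ = d·√n ⇒ n = (δ/d)² = (2.123 / 0.62)² = 11.73.
Rounding up, n = 12.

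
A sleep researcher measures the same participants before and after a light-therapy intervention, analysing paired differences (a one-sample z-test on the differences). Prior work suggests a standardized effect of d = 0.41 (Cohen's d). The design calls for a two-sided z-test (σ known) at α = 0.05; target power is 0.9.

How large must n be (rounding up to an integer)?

n = 63

Set Φ(δ − 1.960) = 0.9; then δ − 1.960 = Φ⁻¹(0.9) = 1.282, giving δ = 3.242.
(The Φ(−δ − z_{α/2}) term is vanishingly small for δ > 0 and is dropped in the standard sample-size formula.)
δ = d·√n ⇒ n = (δ/d)² = (3.242 / 0.41)² = 62.51.
Round up to the next whole unit.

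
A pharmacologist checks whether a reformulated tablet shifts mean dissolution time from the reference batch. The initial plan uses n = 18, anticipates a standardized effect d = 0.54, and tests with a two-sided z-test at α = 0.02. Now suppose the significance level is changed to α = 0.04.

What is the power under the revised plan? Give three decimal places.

Power ≈ 0.594

δ = d·√n = 0.54 × √18 = 2.2910 (unchanged). New critical value: z_{0.02} = 2.054.
Revised power = Φ(δ − 2.054) + Φ(−δ − 2.054) = Φ(0.237) + Φ(-4.345) = 0.5938 + 0.0000 = 0.5938.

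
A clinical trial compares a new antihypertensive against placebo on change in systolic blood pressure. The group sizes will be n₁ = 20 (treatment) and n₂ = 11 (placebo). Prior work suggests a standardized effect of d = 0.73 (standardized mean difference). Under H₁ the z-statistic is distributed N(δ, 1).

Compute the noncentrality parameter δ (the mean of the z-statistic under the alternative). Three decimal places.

δ = d / √(1/n₁ + 1/n₂) = 0.73 / √(1/20 + 1/11) = 1.9447

δ ≈ 1.945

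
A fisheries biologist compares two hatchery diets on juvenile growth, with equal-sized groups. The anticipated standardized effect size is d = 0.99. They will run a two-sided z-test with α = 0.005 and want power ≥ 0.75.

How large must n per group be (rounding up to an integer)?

n = 25 per group

Set Φ(δ − 2.807) = 0.75; then δ − 2.807 = Φ⁻¹(0.75) = 0.674, giving δ = 3.482.
(For δ > 0 the lower-tail rejection region contributes negligibly to power, so the one-term inversion is standard.)
δ = d·√(n/2) ⇒ n = 2(δ/d)² = 2 × (3.482 / 0.99)² = 24.73.
Rounding up, n = 25 per group.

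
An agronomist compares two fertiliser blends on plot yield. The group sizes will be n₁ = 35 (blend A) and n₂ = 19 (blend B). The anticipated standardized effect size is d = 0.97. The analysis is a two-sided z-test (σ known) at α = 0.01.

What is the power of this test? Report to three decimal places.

Noncentrality parameter: δ = d / √(1/n₁ + 1/n₂) = 0.97 / √(1/35 + 1/19) = 3.4040
Two-sided α = 0.01 → critical value z_{0.005} = 2.576.
Power = Φ(δ − 2.576) + Φ(−δ − 2.576) = Φ(0.828) + Φ(-5.980) = 0.7962 + 0.0000 = 0.7962.

Power ≈ 0.796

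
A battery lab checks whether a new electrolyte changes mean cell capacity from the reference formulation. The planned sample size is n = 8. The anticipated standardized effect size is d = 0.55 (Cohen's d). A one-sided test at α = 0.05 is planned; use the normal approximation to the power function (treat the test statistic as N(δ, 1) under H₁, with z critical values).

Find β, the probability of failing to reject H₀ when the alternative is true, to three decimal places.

β ≈ 0.536

Noncentrality parameter: δ = d·√n = 0.55 × √8 = 1.5556
Critical value for a one-sided test at α = 0.05: z_α = 1.645.
Power = Φ(δ − 1.645) = Φ(-0.089) = 0.4645.
Type II error: β = 1 − power = 1 − 0.4645 = 0.5355.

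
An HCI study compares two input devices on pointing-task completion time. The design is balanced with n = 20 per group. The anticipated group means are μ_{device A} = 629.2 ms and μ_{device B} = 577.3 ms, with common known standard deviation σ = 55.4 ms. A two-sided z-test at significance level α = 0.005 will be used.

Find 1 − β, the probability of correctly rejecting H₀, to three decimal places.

Standardized effect: d = |μ_{device A} − μ_{device B}| / σ = |629.2 − 577.3| / 55.4 = 0.9368
Noncentrality parameter: δ = d·√(n/2) = 0.9368 × √(20/2) = 2.9625
Critical value for a two-sided test at α = 0.005: z_{α/2} = 2.807.
Power = Φ(δ − 2.807) + Φ(−δ − 2.807) = Φ(0.155) + Φ(-5.770) = 0.5618 + 0.0000 = 0.5618.

Power ≈ 0.562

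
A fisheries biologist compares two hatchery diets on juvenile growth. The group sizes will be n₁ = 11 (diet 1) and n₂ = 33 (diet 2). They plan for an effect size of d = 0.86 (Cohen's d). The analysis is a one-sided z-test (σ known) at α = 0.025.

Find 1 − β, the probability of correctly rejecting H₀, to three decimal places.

Noncentrality parameter: δ = d / √(1/n₁ + 1/n₂) = 0.86 / √(1/11 + 1/33) = 2.4702
One-sided α = 0.025 → critical value z_{0.025} = 1.960.
Power = Φ(δ − 1.960) = Φ(0.510) = 0.6950.

Power ≈ 0.695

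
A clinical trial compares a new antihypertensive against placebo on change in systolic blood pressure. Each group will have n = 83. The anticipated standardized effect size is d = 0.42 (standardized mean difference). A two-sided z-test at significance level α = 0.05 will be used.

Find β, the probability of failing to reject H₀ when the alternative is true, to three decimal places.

β ≈ 0.228

Noncentrality parameter: δ = d·√(n/2) = 0.42 × √(83/2) = 2.7057
Critical value for a two-sided test at α = 0.05: z_{α/2} = 1.960.
Power = Φ(δ − 1.960) + Φ(−δ − 1.960) = Φ(0.746) + Φ(-4.666) = 0.7721 + 0.0000 = 0.7721.
Type II error: β = 1 − power = 1 − 0.7721 = 0.2279.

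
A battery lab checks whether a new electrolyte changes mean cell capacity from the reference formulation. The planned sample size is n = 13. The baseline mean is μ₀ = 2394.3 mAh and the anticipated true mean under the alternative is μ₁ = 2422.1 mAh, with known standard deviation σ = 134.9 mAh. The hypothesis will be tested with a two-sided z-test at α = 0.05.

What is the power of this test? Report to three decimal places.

Power ≈ 0.115

Standardized effect: d = |μ₁ − μ₀| / σ = |2422.1 − 2394.3| / 134.9 = 0.2061
Noncentrality parameter: δ = d·√n = 0.2061 × √13 = 0.7430
Two-sided α = 0.05 → critical value z_{0.025} = 1.960.
Power = Φ(δ − 1.960) + Φ(−δ − 1.960) = Φ(-1.217) + Φ(-2.703) = 0.1118 + 0.0034 = 0.1153.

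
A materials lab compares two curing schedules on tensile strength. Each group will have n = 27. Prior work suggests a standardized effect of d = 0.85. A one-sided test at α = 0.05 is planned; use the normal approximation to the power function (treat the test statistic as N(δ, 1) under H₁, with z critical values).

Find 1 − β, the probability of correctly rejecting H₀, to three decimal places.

Power ≈ 0.930

Noncentrality parameter: λ = d·√(n/2) = 0.85 × √(27/2) = 3.1231
One-sided α = 0.05 → critical value z_{0.05} = 1.645.
Power = P(Z > 1.645 − λ) = Φ(1.478) = 0.9303.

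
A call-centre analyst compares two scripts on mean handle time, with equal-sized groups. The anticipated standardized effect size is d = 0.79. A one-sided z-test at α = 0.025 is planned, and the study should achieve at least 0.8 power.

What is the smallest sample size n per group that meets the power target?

Set Φ(δ − 1.960) = 0.8; then δ − 1.960 = Φ⁻¹(0.8) = 0.842, giving δ = 2.802.
δ = d·√(n/2) ⇒ n = 2(δ/d)² = 2 × (2.802 / 0.79)² = 25.15.
Rounding up, n = 26 per group.

n = 26 per group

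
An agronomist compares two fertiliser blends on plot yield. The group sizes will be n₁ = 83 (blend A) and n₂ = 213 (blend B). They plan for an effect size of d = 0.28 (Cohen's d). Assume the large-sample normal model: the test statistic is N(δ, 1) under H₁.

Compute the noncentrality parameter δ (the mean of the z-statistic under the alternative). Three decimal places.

δ ≈ 2.164

The noncentrality parameter scales effect size by the design's sample-size factor: δ = d / √(1/n₁ + 1/n₂) = 0.28 / √(1/83 + 1/213) = 2.1639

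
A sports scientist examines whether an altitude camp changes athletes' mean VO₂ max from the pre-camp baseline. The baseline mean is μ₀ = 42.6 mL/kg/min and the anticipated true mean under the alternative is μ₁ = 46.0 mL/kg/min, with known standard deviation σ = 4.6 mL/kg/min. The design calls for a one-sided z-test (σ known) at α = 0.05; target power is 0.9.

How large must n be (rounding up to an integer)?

Standardized effect: d = |μ₁ − μ₀| / σ = |46.0 − 42.6| / 4.6 = 0.7391
Set Φ(δ − 1.645) = 0.9; then δ − 1.645 = Φ⁻¹(0.9) = 1.282, giving δ = 2.926.
δ = d·√n ⇒ n = (δ/d)² = (2.926 / 0.7391)² = 15.68.
Rounding up, n = 16.

n = 16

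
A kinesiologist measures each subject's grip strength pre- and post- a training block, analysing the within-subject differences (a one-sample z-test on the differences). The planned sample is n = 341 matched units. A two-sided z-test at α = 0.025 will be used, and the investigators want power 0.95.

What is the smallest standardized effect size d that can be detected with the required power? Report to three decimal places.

d ≈ 0.210

Need Φ(δ − 2.241) = 0.95, so δ = 2.241 + 1.645 = 3.886.
(Lower-tail contribution to power is negligible for δ > 0.)
δ = d·√n ⇒ d = δ/√n = 3.886/√341 = 0.2105.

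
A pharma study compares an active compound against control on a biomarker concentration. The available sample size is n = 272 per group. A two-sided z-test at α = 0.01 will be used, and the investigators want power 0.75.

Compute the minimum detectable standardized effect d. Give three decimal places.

Required noncentrality: δ = z_{0.005} + z_{0.25} = 2.576 + 0.674 = 3.250.
(Lower-tail contribution to power is negligible for δ > 0.)
δ = d·√(n/2) ⇒ d = δ/√(n/2) = 3.250/√(272/2) = 0.2787.

d ≈ 0.279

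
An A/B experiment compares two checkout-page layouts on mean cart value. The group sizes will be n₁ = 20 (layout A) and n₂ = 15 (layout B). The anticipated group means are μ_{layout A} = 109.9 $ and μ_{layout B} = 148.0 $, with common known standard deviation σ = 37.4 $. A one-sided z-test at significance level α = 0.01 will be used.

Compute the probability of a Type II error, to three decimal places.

Standardized effect: d = |μ_{layout A} − μ_{layout B}| / σ = |109.9 − 148.0| / 37.4 = 1.0187
Noncentrality parameter: δ = d / √(1/n₁ + 1/n₂) = 1.0187 / √(1/20 + 1/15) = 2.9825
Critical value for a one-sided test at α = 0.01: z_α = 2.326.
Power = P(Z > 2.326 − δ) = Φ(0.656) = 0.7441.
Type II error: β = 1 − power = 1 − 0.7441 = 0.2559.

β ≈ 0.256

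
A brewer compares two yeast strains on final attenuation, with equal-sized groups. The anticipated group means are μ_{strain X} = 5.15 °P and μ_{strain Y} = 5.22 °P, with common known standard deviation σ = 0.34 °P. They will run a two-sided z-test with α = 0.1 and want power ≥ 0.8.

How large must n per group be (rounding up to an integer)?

Standardized effect: d = |μ_{strain X} − μ_{strain Y}| / σ = |5.15 − 5.22| / 0.34 = 0.2059
For power 0.8 need Φ(δ − z_{0.05}) = 0.8, so δ = z_{0.05} + z_{0.20} = 1.645 + 0.842 = 2.486.
(Ignoring the negligible lower-tail rejection probability gives the usual closed-form inversion.)
δ = d·√(n/2) ⇒ n = 2(δ/d)² = 2 × (2.486 / 0.2059)² = 291.72.
Rounding up, n = 292 per group.

n = 292 per group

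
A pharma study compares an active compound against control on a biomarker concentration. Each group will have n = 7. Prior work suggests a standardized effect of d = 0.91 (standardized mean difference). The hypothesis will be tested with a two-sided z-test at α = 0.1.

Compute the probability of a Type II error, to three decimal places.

β ≈ 0.477

Noncentrality parameter: δ = d·√(n/2) = 0.91 × √(7/2) = 1.7025
Two-sided α = 0.1 → critical value z_{0.05} = 1.645.
Power = Φ(δ − 1.645) + Φ(−δ − 1.645) = Φ(0.058) + Φ(-3.347) = 0.5230 + 0.0004 = 0.5234.
Type II error: β = 1 − power = 1 − 0.5234 = 0.4766.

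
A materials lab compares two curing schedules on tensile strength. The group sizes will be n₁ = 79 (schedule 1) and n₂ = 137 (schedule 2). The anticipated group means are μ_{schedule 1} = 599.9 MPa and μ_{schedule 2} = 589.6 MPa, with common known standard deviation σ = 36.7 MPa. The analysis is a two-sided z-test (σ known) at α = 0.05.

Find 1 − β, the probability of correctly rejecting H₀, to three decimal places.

Power ≈ 0.511

Standardized effect: d = |μ_{schedule 1} − μ_{schedule 2}| / σ = |599.9 − 589.6| / 36.7 = 0.2807
Noncentrality parameter: δ = d / √(1/n₁ + 1/n₂) = 0.2807 / √(1/79 + 1/137) = 1.9866
Critical value for a two-sided test at α = 0.05: z_{α/2} = 1.960.
Power = Φ(δ − 1.960) + Φ(−δ − 1.960) = Φ(0.027) + Φ(-3.947) = 0.5106 + 0.0000 = 0.5107.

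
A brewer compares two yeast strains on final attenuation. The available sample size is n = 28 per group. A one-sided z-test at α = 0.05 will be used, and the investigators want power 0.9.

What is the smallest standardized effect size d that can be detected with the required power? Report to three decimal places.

d ≈ 0.782

Required noncentrality: δ = z_{0.05} + z_{0.10} = 1.645 + 1.282 = 2.926.
δ = d·√(n/2) ⇒ d = δ/√(n/2) = 2.926/√(28/2) = 0.7821.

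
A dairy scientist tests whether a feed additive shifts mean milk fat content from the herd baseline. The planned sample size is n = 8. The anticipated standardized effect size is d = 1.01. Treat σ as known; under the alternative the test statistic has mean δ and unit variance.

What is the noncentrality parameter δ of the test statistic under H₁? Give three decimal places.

δ = d·√n = 1.01 × √8 = 2.8567

δ ≈ 2.857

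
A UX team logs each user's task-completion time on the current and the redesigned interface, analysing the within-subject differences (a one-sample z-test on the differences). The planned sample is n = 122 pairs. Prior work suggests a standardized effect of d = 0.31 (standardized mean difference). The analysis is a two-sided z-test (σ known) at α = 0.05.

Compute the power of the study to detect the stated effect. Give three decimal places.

Power ≈ 0.928

Noncentrality parameter: δ = d·√n = 0.31 × √122 = 3.4241
Critical value for a two-sided test at α = 0.05: z_{α/2} = 1.960.
Power = Φ(δ − 1.960) + Φ(−δ − 1.960) = Φ(1.464) + Φ(-5.384) = 0.9284 + 0.0000 = 0.9284.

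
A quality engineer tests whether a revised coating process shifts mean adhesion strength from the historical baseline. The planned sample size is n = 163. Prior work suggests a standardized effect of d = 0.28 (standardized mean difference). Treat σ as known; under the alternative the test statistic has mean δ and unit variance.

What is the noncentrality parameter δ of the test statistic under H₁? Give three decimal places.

δ ≈ 3.575

δ = d·√n = 0.28 × √163 = 3.5748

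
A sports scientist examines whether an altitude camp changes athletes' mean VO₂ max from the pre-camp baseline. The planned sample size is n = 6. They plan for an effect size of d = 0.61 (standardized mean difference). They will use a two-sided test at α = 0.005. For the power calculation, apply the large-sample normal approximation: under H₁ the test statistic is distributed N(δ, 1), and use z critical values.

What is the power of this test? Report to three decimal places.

Power ≈ 0.095

Noncentrality parameter: λ = d·√n = 0.61 × √6 = 1.4942
Critical value for a two-sided test at α = 0.005: z_{α/2} = 2.807.
Power = Φ(λ − 2.807) + Φ(−λ − 2.807) = Φ(-1.313) + Φ(-4.301) = 0.0946 + 0.0000 = 0.0946.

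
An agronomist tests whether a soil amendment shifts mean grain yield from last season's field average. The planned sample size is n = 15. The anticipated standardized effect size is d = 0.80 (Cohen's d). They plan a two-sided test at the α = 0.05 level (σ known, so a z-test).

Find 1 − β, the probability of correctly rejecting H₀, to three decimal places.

Noncentrality parameter: δ = d·√n = 0.80 × √15 = 3.0984
Two-sided α = 0.05 → critical value z_{0.025} = 1.960.
Power = Φ(δ − 1.960) + Φ(−δ − 1.960) = Φ(1.138) + Φ(-5.058) = 0.8725 + 0.0000 = 0.8725.

Power ≈ 0.873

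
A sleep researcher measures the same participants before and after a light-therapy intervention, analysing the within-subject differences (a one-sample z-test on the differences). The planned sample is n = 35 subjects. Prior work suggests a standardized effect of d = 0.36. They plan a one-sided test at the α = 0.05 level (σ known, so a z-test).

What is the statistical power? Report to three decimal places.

Power ≈ 0.686

Noncentrality parameter: δ = d·√n = 0.36 × √35 = 2.1298
Critical value for a one-sided test at α = 0.05: z_α = 1.645.
Power = P(Z > 1.645 − δ) = Φ(0.485) = 0.6861.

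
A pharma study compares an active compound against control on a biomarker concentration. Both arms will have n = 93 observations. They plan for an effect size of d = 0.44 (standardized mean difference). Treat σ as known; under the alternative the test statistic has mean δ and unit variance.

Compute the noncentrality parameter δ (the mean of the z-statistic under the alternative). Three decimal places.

δ = d·√(n/2) = 0.44 × √(93/2) = 3.0004

δ ≈ 3.000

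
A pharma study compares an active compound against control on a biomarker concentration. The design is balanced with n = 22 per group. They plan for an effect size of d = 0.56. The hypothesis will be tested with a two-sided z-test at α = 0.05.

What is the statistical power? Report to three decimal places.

Power ≈ 0.459

Noncentrality parameter: δ = d·√(n/2) = 0.56 × √(22/2) = 1.8573
Critical value for a two-sided test at α = 0.05: z_{α/2} = 1.960.
Power = Φ(δ − 1.960) + Φ(−δ − 1.960) = Φ(-0.103) + Φ(-3.817) = 0.4591 + 0.0001 = 0.4592.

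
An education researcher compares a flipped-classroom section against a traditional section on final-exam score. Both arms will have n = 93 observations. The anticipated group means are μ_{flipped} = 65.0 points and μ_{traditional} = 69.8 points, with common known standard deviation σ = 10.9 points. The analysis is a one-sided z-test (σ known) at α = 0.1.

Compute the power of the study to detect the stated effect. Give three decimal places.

Power ≈ 0.957

Standardized effect: d = |μ_{flipped} − μ_{traditional}| / σ = |65.0 − 69.8| / 10.9 = 0.4404
Noncentrality parameter: δ = d·√(n/2) = 0.4404 × √(93/2) = 3.0029
Critical value for a one-sided test at α = 0.1: z_α = 1.282.
Power = P(Z > 1.282 − δ) = Φ(1.721) = 0.9574.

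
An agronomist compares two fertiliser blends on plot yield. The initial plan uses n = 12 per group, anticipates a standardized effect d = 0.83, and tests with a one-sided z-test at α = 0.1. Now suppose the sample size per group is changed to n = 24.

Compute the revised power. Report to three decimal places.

Power ≈ 0.944

With n = 24 per group: δ = d·√(n/2) = 0.83 × √(24/2) = 2.8752. Critical value z_{0.1} = 1.282.
Revised power = P(Z > 1.282 − δ) = Φ(1.594) = 0.9445.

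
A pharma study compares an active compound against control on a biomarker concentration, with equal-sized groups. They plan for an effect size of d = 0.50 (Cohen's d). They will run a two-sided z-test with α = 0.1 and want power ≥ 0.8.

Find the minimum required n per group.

Set Φ(δ − 1.645) = 0.8; then δ − 1.645 = Φ⁻¹(0.8) = 0.842, giving δ = 2.486.
(For δ > 0 the lower-tail rejection region contributes negligibly to power, so the one-term inversion is standard.)
δ = d·√(n/2) ⇒ n = 2(δ/d)² = 2 × (2.486 / 0.50)² = 49.46.
Rounding up, n = 50 per group.

n = 50 per group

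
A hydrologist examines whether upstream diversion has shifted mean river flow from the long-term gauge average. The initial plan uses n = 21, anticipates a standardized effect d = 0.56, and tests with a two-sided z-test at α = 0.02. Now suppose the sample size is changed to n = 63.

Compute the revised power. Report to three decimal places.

With n = 63: δ = d·√n = 0.56 × √63 = 4.4449. Critical value z_{0.01} = 2.326.
Revised power = Φ(δ − 2.326) + Φ(−δ − 2.326) = Φ(2.119) + Φ(-6.771) = 0.9829 + 0.0000 = 0.9829.

Power ≈ 0.983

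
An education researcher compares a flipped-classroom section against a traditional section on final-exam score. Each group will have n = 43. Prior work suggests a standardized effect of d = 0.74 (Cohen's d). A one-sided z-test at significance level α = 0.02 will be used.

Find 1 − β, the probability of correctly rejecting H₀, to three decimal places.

Noncentrality parameter: δ = d·√(n/2) = 0.74 × √(43/2) = 3.4312
One-sided α = 0.02 → critical value z_{0.02} = 2.054.
Power = Φ(δ − 2.054) = Φ(1.377) = 0.9158.

Power ≈ 0.916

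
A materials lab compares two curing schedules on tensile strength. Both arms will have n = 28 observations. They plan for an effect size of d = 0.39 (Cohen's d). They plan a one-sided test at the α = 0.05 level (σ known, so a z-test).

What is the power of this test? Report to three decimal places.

Power ≈ 0.426

Noncentrality parameter: δ = d·√(n/2) = 0.39 × √(28/2) = 1.4592
Critical value for a one-sided test at α = 0.05: z_α = 1.645.
Power = P(Z > 1.645 − δ) = Φ(-0.186) = 0.4264.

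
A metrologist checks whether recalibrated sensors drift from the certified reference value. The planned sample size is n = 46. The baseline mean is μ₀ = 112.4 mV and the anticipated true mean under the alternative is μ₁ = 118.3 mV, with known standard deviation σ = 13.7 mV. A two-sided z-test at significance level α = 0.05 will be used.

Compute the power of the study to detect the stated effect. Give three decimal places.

Standardized effect: d = |μ₁ − μ₀| / σ = |118.3 − 112.4| / 13.7 = 0.4307
Noncentrality parameter: δ = d·√n = 0.4307 × √46 = 2.9209
Two-sided α = 0.05 → critical value z_{0.025} = 1.960.
Power = Φ(δ − 1.960) + Φ(−δ − 1.960) = Φ(0.961) + Φ(-4.881) = 0.8317 + 0.0000 = 0.8317.

Power ≈ 0.832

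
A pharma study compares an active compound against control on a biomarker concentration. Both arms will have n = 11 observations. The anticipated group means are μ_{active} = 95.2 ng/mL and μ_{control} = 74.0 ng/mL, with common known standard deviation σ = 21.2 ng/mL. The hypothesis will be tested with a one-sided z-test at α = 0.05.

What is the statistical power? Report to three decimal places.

Power ≈ 0.758

Standardized effect: d = |μ_{active} − μ_{control}| / σ = |95.2 − 74.0| / 21.2 = 1.0000
Noncentrality parameter: δ = d·√(n/2) = 1.0000 × √(11/2) = 2.3452
Critical value for a one-sided test at α = 0.05: z_α = 1.645.
Power = P(Z > 1.645 − δ) = Φ(0.700) = 0.7581.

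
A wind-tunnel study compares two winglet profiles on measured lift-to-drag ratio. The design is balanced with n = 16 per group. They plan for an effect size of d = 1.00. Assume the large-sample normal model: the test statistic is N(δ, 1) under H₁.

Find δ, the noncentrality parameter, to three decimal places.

δ ≈ 2.828

δ = d·√(n/2) = 1.00 × √(16/2) = 2.8284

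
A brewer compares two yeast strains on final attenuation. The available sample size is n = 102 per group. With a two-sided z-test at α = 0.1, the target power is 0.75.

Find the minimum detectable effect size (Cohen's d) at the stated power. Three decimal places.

Need Φ(δ − 1.645) = 0.75, so δ = 1.645 + 0.674 = 2.319.
(The second rejection-region term Φ(−δ − z_{α/2}) is negligible and dropped.)
δ = d·√(n/2) ⇒ d = δ/√(n/2) = 2.319/√(102/2) = 0.3248.

d ≈ 0.325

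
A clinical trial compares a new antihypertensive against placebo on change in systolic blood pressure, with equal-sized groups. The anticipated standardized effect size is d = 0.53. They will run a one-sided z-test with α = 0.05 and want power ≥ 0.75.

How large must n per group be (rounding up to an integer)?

Set Φ(δ − 1.645) = 0.75; then δ − 1.645 = Φ⁻¹(0.75) = 0.674, giving δ = 2.319.
δ = d·√(n/2) ⇒ n = 2(δ/d)² = 2 × (2.319 / 0.53)² = 38.30.
Rounding up, n = 39 per group.

n = 39 per group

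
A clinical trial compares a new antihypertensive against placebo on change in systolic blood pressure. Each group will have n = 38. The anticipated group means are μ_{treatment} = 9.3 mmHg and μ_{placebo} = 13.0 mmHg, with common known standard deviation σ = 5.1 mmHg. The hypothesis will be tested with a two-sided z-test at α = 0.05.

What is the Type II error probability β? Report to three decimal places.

Standardized effect: d = |μ_{treatment} − μ_{placebo}| / σ = |9.3 − 13.0| / 5.1 = 0.7255
Noncentrality parameter: δ = d·√(n/2) = 0.7255 × √(38/2) = 3.1623
Two-sided α = 0.05 → critical value z_{0.025} = 1.960.
Power = Φ(δ − 1.960) + Φ(−δ − 1.960) = Φ(1.202) + Φ(-5.122) = 0.8854 + 0.0000 = 0.8854.
Type II error: β = 1 − power = 1 − 0.8854 = 0.1146.

β ≈ 0.115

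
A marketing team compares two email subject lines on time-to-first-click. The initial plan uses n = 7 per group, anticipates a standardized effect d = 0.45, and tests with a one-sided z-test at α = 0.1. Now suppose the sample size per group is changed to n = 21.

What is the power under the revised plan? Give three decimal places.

With n = 21 per group: δ = d·√(n/2) = 0.45 × √(21/2) = 1.4582. Critical value z_{0.1} = 1.282.
Revised power = Φ(δ − 1.282) = Φ(0.177) = 0.5701.

Power ≈ 0.570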